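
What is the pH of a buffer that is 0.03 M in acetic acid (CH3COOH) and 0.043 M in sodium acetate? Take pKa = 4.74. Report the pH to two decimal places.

pH = pKa + log([A⁻]/[HA]) = 4.74 + log(0.043/0.03)
pH = 4.74 + (+0.156) = 4.90

pH = 4.90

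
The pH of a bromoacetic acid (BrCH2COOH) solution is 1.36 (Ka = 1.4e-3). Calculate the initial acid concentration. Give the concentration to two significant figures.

[H+] = 10^(-1.36) = 4.37 × 10^-2 M = x
Ka = x²/(C₀ − x) ⇒ C₀ = x + x²/Ka
C₀ = 4.37 × 10^-2 + (4.37 × 10^-2)²/(1.4 × 10^-3) = 1.41 M

C₀ = 1.4 M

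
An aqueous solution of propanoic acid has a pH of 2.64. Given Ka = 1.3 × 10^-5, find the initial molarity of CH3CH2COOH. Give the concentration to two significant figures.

C₀ = 4.1 × 10^-1 M

[H+] = 10^(-2.64) = 2.29 × 10^-3 M = x
Ka = x²/(C₀ − x) ⇒ C₀ = x + x²/Ka
C₀ = 2.29 × 10^-3 + (2.29 × 10^-3)²/(1.3 × 10^-5) = 4.06 × 10^-1 M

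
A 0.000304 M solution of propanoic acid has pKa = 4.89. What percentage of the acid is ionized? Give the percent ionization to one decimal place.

CH3CH2COOH ⇌ CH3CH2COO- + H+; let x = [H+] at equilibrium.
Ka = 10^(−4.89) = 1.29 × 10^-5
Solve x² + 1.29e-05x − 3.92e-09 = 0 → x = 5.65 × 10^-5 M
Fraction ionized = 5.65 × 10^-5 / 0.000304 = 0.1859 → 18.6%

18.6%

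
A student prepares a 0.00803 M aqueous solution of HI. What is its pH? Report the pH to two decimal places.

HI is a strong acid and dissociates completely, so [H+] = 0.00803 M.
pH = -log(0.00803) = 2.10

pH = 2.10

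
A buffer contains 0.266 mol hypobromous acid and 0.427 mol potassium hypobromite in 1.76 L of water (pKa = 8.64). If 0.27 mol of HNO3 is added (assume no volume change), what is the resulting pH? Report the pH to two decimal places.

After neutralization: n(HOBr) = 0.536 mol, n(OBr-) = 0.157 mol.
pH = pKa + log(n_OBr-/n_HOBr) = 8.64 + log(0.157/0.536) = 8.64 + (-0.533)

pH = 8.11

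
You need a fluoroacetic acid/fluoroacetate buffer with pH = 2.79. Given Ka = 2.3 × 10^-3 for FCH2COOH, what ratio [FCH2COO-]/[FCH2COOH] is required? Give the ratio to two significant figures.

ratio = 1.4

pKa = -log(2.3 × 10^-3) = 2.638
pH = pKa + log(r) ⇒ log(r) = 2.79 − 2.638 = +0.152
r = [FCH2COO-]/[FCH2COOH] = 10^(+0.152) = 1.42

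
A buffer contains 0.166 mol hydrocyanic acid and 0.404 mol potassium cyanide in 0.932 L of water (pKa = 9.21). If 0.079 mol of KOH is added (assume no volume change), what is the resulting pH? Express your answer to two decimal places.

After neutralization: n(HCN) = 0.087 mol, n(CN-) = 0.483 mol.
Henderson–Hasselbalch with mole ratio 0.483/0.087: pH = 9.21 + (+0.744)

pH = 9.95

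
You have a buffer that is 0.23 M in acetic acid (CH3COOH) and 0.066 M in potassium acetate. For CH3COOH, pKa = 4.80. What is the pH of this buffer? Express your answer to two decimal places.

Using pH = pKa + log([base]/[acid]) with [base]/[acid] = 0.066/0.23:
pH = 4.80 + (-0.542) = 4.26

pH = 4.26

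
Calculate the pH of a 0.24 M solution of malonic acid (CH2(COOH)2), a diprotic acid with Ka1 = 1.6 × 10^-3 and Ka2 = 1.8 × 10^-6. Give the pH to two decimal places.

pH = 1.73

Ka1 ≫ Ka2, so treat the first dissociation as the only significant source of H+.
Ka1 = x²/(0.24 − x) = 1.6 × 10^-3
Solving the quadratic: x = (−Ka1 + √(Ka1² + 4·Ka1·C₀))/2 = 1.88 × 10^-2 M
pH = −log(1.88 × 10^-2) = 1.73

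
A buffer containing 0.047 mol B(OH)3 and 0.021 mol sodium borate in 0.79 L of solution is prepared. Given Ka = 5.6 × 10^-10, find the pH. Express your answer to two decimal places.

pH = 8.90

pKa = −log(5.6 × 10^-10) = 9.252
Henderson–Hasselbalch: pH = pKa + log([B(OH)4-]/[B(OH)3]) = 9.252 + log(0.021/0.047)
pH = 9.252 + (-0.350) = 8.90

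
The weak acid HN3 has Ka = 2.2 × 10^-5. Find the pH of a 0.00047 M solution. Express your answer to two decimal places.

HN3 ⇌ N3- + H+
Ka = [H+]²/(0.00047 − [H+]) = 2.2 × 10^-5
[H+] is not negligible relative to C₀; solve [H+]² + 2.2e-05·[H+] − 1.03e-08 = 0.
[H+] = (−Ka + √(Ka² + 4·Ka·C₀))/2 = 9.13 × 10^-5 M
pH = −log[H+] = −log(9.13 × 10^-5) = 4.04

pH = 4.04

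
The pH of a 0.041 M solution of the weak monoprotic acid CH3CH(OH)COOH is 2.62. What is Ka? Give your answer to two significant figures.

[H+] = 10^(-2.62) = 2.40 × 10^-3 M
At equilibrium [HA] = 0.041 − 2.40 × 10^-3 = 3.86 × 10^-2 M
Ka = [H+][A-]/[HA] = (2.40 × 10^-3)² / 3.86 × 10^-2 = 1.5 × 10^-4

Ka = 1.5 × 10^-4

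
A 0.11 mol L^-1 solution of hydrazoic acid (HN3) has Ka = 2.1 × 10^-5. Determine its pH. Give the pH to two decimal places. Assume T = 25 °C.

pH = 2.82

HN3 ⇌ N3- + H+
Let x = [H+] at equilibrium. Ka = x²/(0.11 − x).
Since Ka ≪ C₀, x ≈ √(Ka·C₀) = 1.52 × 10^-3 M.
Check: 1.4% ionized — well under 5%, approximation valid.
pH = −log[H+] = −log(1.52 × 10^-3) = 2.82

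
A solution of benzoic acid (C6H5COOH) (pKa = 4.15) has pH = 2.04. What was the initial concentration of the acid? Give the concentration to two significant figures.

C₀ = 1.2 M

[H+] = 10^(-2.04) = 9.12 × 10^-3 M = x
Ka = 10^(−4.15) = 7.08 × 10^-5
Ka = x²/(C₀ − x) ⇒ C₀ = x + x²/Ka
C₀ = 9.12 × 10^-3 + (9.12 × 10^-3)²/(7.08 × 10^-5) = 1.18 M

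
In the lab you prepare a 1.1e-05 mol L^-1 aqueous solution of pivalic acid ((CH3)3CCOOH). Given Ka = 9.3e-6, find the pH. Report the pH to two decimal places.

pH = 5.19

(CH3)3CCOOH ⇌ (CH3)3CCOO- + H+
From the ICE table, Ka = x²/(1.1e-05 − x) = 9.3 × 10^-6.
x is not negligible relative to C₀; solve x² + 9.3e-06·x − 1.02e-10 = 0.
x = [−9.3e-06 + √(9.3e-06² + 4.09e-10)]/2 = 6.48 × 10^-6 M
pH = −log(6.48 × 10^-6) = 5.19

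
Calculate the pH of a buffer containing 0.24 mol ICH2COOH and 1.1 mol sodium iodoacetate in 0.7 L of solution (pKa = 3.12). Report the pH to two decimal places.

Henderson–Hasselbalch: pH = pKa + log([ICH2COO-]/[ICH2COOH]) = 3.12 + log(1.1/0.24)
pH = 3.12 + (+0.661) = 3.78

pH = 3.78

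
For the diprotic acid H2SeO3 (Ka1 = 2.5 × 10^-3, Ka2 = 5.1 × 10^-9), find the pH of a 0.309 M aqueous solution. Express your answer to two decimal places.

pH = 1.58

Since Ka1 ≫ Ka2, the first ionization dominates [H+].
Ka1 = x²/(0.309 − x) = 2.5 × 10^-3
Solving the quadratic: x = (−Ka1 + √(Ka1² + 4·Ka1·C₀))/2 = 2.66 × 10^-2 M
pH = −log(2.66 × 10^-2) = 1.58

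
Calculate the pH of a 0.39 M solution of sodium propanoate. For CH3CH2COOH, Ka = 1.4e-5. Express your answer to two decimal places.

CH3CH2COO- is the conjugate base of the weak acid CH3CH2COOH.
Kb = Kw/Ka = 1.0×10^-14 / 1.4 × 10^-5 = 7.14 × 10^-10
From the ICE table, Kb = [OH-]²/(0.39 − [OH-]) = 7.14 × 10^-10.
Since Kb ≪ C₀, [OH-] ≈ √(Kb·C₀) = 1.67 × 10^-5 M.
Check: 0.0043% ionized — well under 5%, approximation valid.
pOH = 4.78, so pH = 14.00 − pOH = 9.22

pH = 9.22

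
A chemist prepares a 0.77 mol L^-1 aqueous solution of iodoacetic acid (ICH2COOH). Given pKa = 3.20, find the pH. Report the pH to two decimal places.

ICH2COOH ⇌ ICH2COO- + H+
Ka = 10^(−3.20) = 6.31 × 10^-4
From the ICE table, Ka = x²/(0.77 − x) = 6.31 × 10^-4.
Assume x ≪ 0.77: x ≈ √(6.31 × 10^-4 × 0.77) = 2.20 × 10^-2 M
Check: 2.9% ionized — well under 5%, approximation valid.
pH = −log[H+] = −log(2.20 × 10^-2) = 1.66

pH = 1.66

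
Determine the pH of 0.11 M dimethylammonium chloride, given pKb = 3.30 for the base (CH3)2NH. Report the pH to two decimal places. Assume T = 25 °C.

(CH3)2NH2+ is the conjugate acid of the weak base (CH3)2NH.
Kb = 10^(−3.30) = 5.01 × 10^-4
Ka = Kw/Kb = 1.0×10^-14 / 5.01 × 10^-4 = 2.00 × 10^-11
From the ICE table, Ka = [H+]²/(0.11 − [H+]) = 2.00 × 10^-11.
Neglecting [H+] in the denominator: [H+] = √(2.00 × 10^-11 × 0.11) = 1.48 × 10^-6 M
pH = −log(1.48 × 10^-6) = 5.83

pH = 5.83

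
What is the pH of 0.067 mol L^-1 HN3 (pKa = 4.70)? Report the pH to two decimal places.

pH = 2.94

HN3 ⇌ N3- + H+
Ka = 10^(−4.70) = 2.00 × 10^-5
From the ICE table, Ka = [H+]²/(0.067 − [H+]) = 2.00 × 10^-5.
Since Ka ≪ C₀, [H+] ≈ √(Ka·C₀) = 1.16 × 10^-3 M.
pH = −log(1.16 × 10^-3) = 2.94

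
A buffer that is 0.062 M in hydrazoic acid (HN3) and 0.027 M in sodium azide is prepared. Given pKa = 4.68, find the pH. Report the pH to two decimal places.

pH = 4.32

pH = pKa + log([A⁻]/[HA]) = 4.68 + log(0.027/0.062)
pH = 4.68 + (-0.361) = 4.32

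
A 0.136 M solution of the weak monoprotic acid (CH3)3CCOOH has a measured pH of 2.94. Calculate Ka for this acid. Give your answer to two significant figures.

Ka = 9.8 × 10^-6

[H+] = 10^(-2.94) = 1.15 × 10^-3 M
At equilibrium [HA] = 0.136 − 1.15 × 10^-3 = 1.35 × 10^-1 M
Ka = [H+][A-]/[HA] = (1.15 × 10^-3)² / 1.35 × 10^-1 = 9.8 × 10^-6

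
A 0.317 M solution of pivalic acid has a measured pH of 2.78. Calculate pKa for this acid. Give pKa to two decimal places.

[H+] = 10^(-2.78) = 1.66 × 10^-3 M
At equilibrium [HA] = 0.317 − 1.66 × 10^-3 = 3.15 × 10^-1 M
Ka = [H+][A-]/[HA] = (1.66 × 10^-3)² / 3.15 × 10^-1 = 8.75 × 10^-6
pKa = -log(8.75 × 10^-6) = 5.06

pKa = 5.06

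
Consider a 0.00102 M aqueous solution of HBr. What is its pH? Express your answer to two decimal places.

HBr is a strong acid and dissociates completely, so [H+] = 0.00102 M.
pH = -log(0.00102) = 2.99

pH = 2.99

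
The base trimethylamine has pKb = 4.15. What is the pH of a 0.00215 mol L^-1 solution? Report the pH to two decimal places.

pH = 10.55

(CH3)3N + H2O ⇌ (CH3)3NH+ + OH-
Kb = 10^(−4.15) = 7.08 × 10^-5
Kb = x²/(0.00215 − x) = 7.08 × 10^-5
The 5% rule fails; solving x² + Kb·x − Kb·C₀ = 0 exactly:
x = (−Kb + √(Kb² + 4·Kb·C₀))/2 = 3.56 × 10^-4 M
pOH = 3.45, so pH = 14.00 − pOH = 10.55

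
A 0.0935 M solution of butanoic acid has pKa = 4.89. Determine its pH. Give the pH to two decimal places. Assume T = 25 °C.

pH = 2.96

CH3(CH2)2COOH ⇌ CH3(CH2)2COO- + H+
Ka = 10^(−4.89) = 1.29 × 10^-5
Let x = [H+] at equilibrium. Ka = x²/(0.0935 − x).
Neglecting x in the denominator: x = √(1.29 × 10^-5 × 0.0935) = 1.10 × 10^-3 M
pH = −log(1.10 × 10^-3) = 2.96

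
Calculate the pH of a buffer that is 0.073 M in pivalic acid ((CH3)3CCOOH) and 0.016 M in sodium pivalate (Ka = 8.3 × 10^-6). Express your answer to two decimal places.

pKa = −log(8.3 × 10^-6) = 5.081
Henderson–Hasselbalch: pH = pKa + log([(CH3)3CCOO-]/[(CH3)3CCOOH]) = 5.081 + log(0.016/0.073)
pH = 5.081 + (-0.659) = 4.42

pH = 4.42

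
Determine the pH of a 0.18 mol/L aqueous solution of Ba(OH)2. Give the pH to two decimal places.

pH = 13.56

Ba(OH)2 is a strong base (each formula unit releases 2 OH-); [OH-] = 0.36 M.
pOH = -log(0.36) = 0.44
pH = 14.00 - 0.44 = 13.56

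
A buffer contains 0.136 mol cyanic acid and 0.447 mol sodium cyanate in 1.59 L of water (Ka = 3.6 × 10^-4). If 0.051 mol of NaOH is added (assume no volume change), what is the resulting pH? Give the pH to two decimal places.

pH = 4.21

After neutralization: n(HOCN) = 0.085 mol, n(OCN-) = 0.498 mol.
pKa = −log(3.6 × 10^-4) = 3.444
Henderson–Hasselbalch with mole ratio 0.498/0.085: pH = 3.444 + (+0.768)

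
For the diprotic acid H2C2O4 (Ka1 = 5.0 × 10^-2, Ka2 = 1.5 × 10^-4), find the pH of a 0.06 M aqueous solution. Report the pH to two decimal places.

Ka1 ≫ Ka2, so treat the first dissociation as the only significant source of H+.
Ka1 = x²/(0.06 − x) = 5.0 × 10^-2
Solving the quadratic: x = (−Ka1 + √(Ka1² + 4·Ka1·C₀))/2 = 3.52 × 10^-2 M
pH = −log(3.52 × 10^-2) = 1.45

pH = 1.45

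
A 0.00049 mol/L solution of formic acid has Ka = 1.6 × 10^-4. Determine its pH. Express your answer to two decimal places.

pH = 3.68

HCOOH ⇌ HCOO- + H+
From the ICE table, Ka = x²/(0.00049 − x) = 1.6 × 10^-4.
x is not negligible relative to C₀; solve x² + 0.00016·x − 7.84e-08 = 0.
x = [−0.00016 + √(0.00016² + 3.14e-07)]/2 = 2.11 × 10^-4 M
pH = −log(2.11 × 10^-4) = 3.68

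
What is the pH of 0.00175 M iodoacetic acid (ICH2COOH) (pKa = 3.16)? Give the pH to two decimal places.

pH = 3.09

ICH2COOH ⇌ ICH2COO- + H+
Ka = 10^(−3.16) = 6.92 × 10^-4
Let x = [H+] at equilibrium. Ka = x²/(0.00175 − x).
The 5% rule fails; solving x² + Ka·x − Ka·C₀ = 0 exactly:
x = [−0.000692 + √(0.000692² + 4.84e-06)]/2 = 8.08 × 10^-4 M
pH = −log[H+] = −log(8.08 × 10^-4) = 3.09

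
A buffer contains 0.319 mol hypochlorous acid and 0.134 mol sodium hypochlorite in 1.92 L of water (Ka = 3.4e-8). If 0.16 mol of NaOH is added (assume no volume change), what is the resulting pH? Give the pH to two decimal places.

pH = 7.74

After neutralization: n(HOCl) = 0.159 mol, n(OCl-) = 0.294 mol.
pKa = −log(3.4 × 10^-8) = 7.469
Henderson–Hasselbalch with mole ratio 0.294/0.159: pH = 7.469 + (+0.267)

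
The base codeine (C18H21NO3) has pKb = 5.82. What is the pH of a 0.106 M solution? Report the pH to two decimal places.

C18H21NO3 + H2O ⇌ C18H22NO3+ + OH-
Kb = 10^(−5.82) = 1.51 × 10^-6
From the ICE table, Kb = [OH-]²/(0.106 − [OH-]) = 1.51 × 10^-6.
Neglecting [OH-] in the denominator: [OH-] = √(1.51 × 10^-6 × 0.106) = 4.00 × 10^-4 M
([OH-]/C₀ = 0.38% < 5%, so the approximation holds.)
pOH = −log(4.00 × 10^-4) = 3.40; pH = 14.00 − 3.40 = 10.60

pH = 10.60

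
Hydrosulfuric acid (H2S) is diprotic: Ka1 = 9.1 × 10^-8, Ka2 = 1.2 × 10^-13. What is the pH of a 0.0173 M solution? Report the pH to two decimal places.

pH = 4.40

Ka1 ≫ Ka2, so treat the first dissociation as the only significant source of H+.
Ka1 = x²/(0.0173 − x) = 9.1 × 10^-8
x ≈ √(9.1 × 10^-8 × 0.0173) = 3.97 × 10^-5 M
pH = −log(3.97 × 10^-5) = 4.40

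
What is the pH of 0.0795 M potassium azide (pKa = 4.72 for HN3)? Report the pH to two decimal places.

pH = 8.81

N3- is the conjugate base of the weak acid HN3.
Ka = 10^(−4.72) = 1.91 × 10^-5
Kb = Kw/Ka = 1.0×10^-14 / 1.91 × 10^-5 = 5.24 × 10^-10
Let x = [OH-] at equilibrium. Kb = x²/(0.0795 − x).
Neglecting x in the denominator: x = √(5.24 × 10^-10 × 0.0795) = 6.45 × 10^-6 M
pOH = −log(6.45 × 10^-6) = 5.19; pH = 14.00 − 5.19 = 8.81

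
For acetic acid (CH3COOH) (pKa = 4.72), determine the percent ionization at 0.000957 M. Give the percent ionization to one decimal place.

CH3COOH ⇌ CH3COO- + H+; let x = [H+] at equilibrium.
Ka = 10^(−4.72) = 1.91 × 10^-5
Solve x² + 1.91e-05x − 1.83e-08 = 0 → x = 1.26 × 10^-4 M
Fraction ionized = 1.26 × 10^-4 / 0.000957 = 0.1317 → 13.2%

13.2%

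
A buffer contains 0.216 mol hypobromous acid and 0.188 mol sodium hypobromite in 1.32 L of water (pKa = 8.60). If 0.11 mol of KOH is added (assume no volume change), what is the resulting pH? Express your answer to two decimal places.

pH = 9.05

After neutralization: n(HOBr) = 0.106 mol, n(OBr-) = 0.298 mol.
pH = pKa + log([A⁻]/[HA]) = 8.60 + log(0.298/0.106) = 8.60 +0.449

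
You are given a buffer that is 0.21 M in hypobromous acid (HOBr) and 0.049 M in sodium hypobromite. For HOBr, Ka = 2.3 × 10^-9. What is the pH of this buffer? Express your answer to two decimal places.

pKa = −log(2.3 × 10^-9) = 8.638
Using pH = pKa + log([base]/[acid]) with [base]/[acid] = 0.049/0.21:
pH = 8.638 + (-0.632) = 8.01

pH = 8.01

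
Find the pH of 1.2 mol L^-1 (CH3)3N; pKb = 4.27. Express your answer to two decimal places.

pH = 11.90

(CH3)3N + H2O ⇌ (CH3)3NH+ + OH-
Kb = 10^(−4.27) = 5.37 × 10^-5
Kb = x²/(1.2 − x) = 5.37 × 10^-5
Neglecting x in the denominator: x = √(5.37 × 10^-5 × 1.2) = 8.03 × 10^-3 M
Check: 0.67% ionized — well under 5%, approximation valid.
pOH = −log(8.03 × 10^-3) = 2.10; pH = 14.00 − 2.10 = 11.90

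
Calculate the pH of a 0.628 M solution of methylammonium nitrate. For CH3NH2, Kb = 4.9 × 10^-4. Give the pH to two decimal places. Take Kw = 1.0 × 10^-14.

pH = 5.45

CH3NH3+ is the conjugate acid of the weak base CH3NH2.
Ka = Kw/Kb = 1.0×10^-14 / 4.9 × 10^-4 = 2.04 × 10^-11
From the ICE table, Ka = [H+]²/(0.628 − [H+]) = 2.04 × 10^-11.
Neglecting [H+] in the denominator: [H+] = √(2.04 × 10^-11 × 0.628) = 3.58 × 10^-6 M
Check: 0.00057% ionized — well under 5%, approximation valid.
pH = −log(3.58 × 10^-6) = 5.45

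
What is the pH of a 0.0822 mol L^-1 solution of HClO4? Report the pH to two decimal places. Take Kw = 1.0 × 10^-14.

pH = 1.09

HClO4 is a strong acid and dissociates completely, so [H+] = 0.0822 M.
pH = -log(0.0822) = 1.09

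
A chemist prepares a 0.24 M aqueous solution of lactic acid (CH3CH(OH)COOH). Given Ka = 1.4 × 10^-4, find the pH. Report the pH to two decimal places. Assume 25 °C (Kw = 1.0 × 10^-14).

pH = 2.24

CH3CH(OH)COOH ⇌ CH3CH(OH)COO- + H+
Ka = x²/(0.24 − x) = 1.4 × 10^-4
Neglecting x in the denominator: x = √(1.4 × 10^-4 × 0.24) = 5.80 × 10^-3 M
pH = −log(5.80 × 10^-3) = 2.24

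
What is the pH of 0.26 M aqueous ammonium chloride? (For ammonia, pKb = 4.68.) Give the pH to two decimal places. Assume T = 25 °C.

NH4+ is the conjugate acid of the weak base NH3.
Kb = 10^(−4.68) = 2.09 × 10^-5
Ka = Kw/Kb = 1.0×10^-14 / 2.09 × 10^-5 = 4.78 × 10^-10
From the ICE table, Ka = [H+]²/(0.26 − [H+]) = 4.78 × 10^-10.
Since Ka ≪ C₀, [H+] ≈ √(Ka·C₀) = 1.11 × 10^-5 M.
pH = −log(1.11 × 10^-5) = 4.95

pH = 4.95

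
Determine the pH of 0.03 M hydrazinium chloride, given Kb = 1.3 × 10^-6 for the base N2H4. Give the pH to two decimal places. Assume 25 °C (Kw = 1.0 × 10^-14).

N2H5+ is the conjugate acid of the weak base N2H4.
Ka = Kw/Kb = 1.0×10^-14 / 1.3 × 10^-6 = 7.69 × 10^-9
Ka = [H+]²/(0.03 − [H+]) = 7.69 × 10^-9
Neglecting [H+] in the denominator: [H+] = √(7.69 × 10^-9 × 0.03) = 1.52 × 10^-5 M
pH = −log(1.52 × 10^-5) = 4.82

pH = 4.82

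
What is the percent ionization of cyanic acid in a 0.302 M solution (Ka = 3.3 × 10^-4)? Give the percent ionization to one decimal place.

HOCN ⇌ OCN- + H+; let x = [H+] at equilibrium.
x ≈ √(Ka·C₀) = √(3.3 × 10^-4 × 0.302) = 9.98 × 10^-3 M
Fraction ionized = 9.98 × 10^-3 / 0.302 = 0.0330 → 3.3%

3.3%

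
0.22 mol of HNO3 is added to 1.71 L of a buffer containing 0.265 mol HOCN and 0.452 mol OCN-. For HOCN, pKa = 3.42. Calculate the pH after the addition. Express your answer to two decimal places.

pH = 3.10

After neutralization: n(HOCN) = 0.485 mol, n(OCN-) = 0.232 mol.
pH = pKa + log([A⁻]/[HA]) = 3.42 + log(0.232/0.485) = 3.42 -0.320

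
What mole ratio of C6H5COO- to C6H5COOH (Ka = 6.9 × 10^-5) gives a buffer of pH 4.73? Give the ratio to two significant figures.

pKa = -log(6.9 × 10^-5) = 4.161
pH = pKa + log(r) ⇒ log(r) = 4.73 − 4.161 = +0.569
r = [C6H5COO-]/[C6H5COOH] = 10^(+0.569) = 3.71

ratio = 3.7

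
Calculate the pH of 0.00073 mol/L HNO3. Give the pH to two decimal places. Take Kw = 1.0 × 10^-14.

pH = 3.14

HNO3 is a strong acid and dissociates completely, so [H+] = 0.00073 M.
pH = -log(0.00073) = 3.14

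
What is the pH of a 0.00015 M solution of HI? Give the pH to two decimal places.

pH = 3.82

HI is a strong acid and dissociates completely, so [H+] = 0.00015 M.
pH = -log(0.00015) = 3.82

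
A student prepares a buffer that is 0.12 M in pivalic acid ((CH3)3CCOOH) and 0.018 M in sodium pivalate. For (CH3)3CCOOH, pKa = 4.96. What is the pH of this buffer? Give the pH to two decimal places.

Henderson–Hasselbalch: pH = pKa + log([(CH3)3CCOO-]/[(CH3)3CCOOH]) = 4.96 + log(0.018/0.12)
pH = 4.96 + (-0.824) = 4.14

pH = 4.14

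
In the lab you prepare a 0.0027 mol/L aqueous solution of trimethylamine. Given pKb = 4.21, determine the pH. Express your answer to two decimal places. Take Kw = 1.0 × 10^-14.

pH = 10.58

(CH3)3N + H2O ⇌ (CH3)3NH+ + OH-
Kb = 10^(−4.21) = 6.17 × 10^-5
Let x = [OH-] at equilibrium. Kb = x²/(0.0027 − x).
Here C₀/Kb ≈ 43.8, so the small-x approximation fails. Use the quadratic:
x = (−Kb + √(Kb² + 4·Kb·C₀))/2 = 3.78 × 10^-4 M
pOH = −log(3.78 × 10^-4) = 3.42; pH = 14.00 − 3.42 = 10.58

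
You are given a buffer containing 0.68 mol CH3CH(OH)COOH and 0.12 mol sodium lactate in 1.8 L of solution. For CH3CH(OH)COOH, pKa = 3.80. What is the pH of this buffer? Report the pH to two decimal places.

Using pH = pKa + log([base]/[acid]) with [base]/[acid] = 0.12/0.68:
pH = 3.80 + (-0.753) = 3.05

pH = 3.05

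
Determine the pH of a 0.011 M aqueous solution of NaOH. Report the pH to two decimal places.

NaOH is a strong base; [OH-] = 0.011 M.
pOH = -log(0.011) = 1.96
pH = 14.00 - 1.96 = 12.04

pH = 12.04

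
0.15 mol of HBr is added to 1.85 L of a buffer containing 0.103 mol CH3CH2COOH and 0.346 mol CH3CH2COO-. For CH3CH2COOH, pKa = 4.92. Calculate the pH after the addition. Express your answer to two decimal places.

pH = 4.81

After neutralization: n(CH3CH2COOH) = 0.253 mol, n(CH3CH2COO-) = 0.196 mol.
pH = pKa + log(n_CH3CH2COO-/n_CH3CH2COOH) = 4.92 + log(0.196/0.253) = 4.92 + (-0.111)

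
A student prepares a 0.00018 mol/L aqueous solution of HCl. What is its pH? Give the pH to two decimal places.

HCl is a strong acid and dissociates completely, so [H+] = 0.00018 M.
pH = -log(0.00018) = 3.74

pH = 3.74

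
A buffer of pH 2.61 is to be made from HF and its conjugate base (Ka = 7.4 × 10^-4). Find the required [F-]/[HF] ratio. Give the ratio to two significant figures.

pKa = -log(7.4 × 10^-4) = 3.131
pH = pKa + log(r) ⇒ log(r) = 2.61 − 3.131 = -0.521
r = [F-]/[HF] = 10^(-0.521) = 0.301

ratio = 0.30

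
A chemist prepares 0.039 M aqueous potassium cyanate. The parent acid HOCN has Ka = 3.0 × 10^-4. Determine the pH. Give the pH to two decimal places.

OCN- is the conjugate base of the weak acid HOCN.
Kb = Kw/Ka = 1.0×10^-14 / 3.0 × 10^-4 = 3.33 × 10^-11
Let x = [OH-] at equilibrium. Kb = x²/(0.039 − x).
Neglecting x in the denominator: x = √(3.33 × 10^-11 × 0.039) = 1.14 × 10^-6 M
(x/C₀ = 0.0029% < 5%, so the approximation holds.)
pOH = 5.94, so pH = 14.00 − pOH = 8.06

pH = 8.06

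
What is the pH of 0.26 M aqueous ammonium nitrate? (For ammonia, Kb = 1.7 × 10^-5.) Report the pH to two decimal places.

NH4+ is the conjugate acid of the weak base NH3.
Ka = Kw/Kb = 1.0×10^-14 / 1.7 × 10^-5 = 5.88 × 10^-10
Ka = x²/(0.26 − x) = 5.88 × 10^-10
Since Ka ≪ C₀, x ≈ √(Ka·C₀) = 1.24 × 10^-5 M.
Check: 0.0048% ionized — well under 5%, approximation valid.
pH = −log[H+] = −log(1.24 × 10^-5) = 4.91

pH = 4.91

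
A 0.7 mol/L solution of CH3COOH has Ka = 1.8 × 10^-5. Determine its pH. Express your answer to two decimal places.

CH3COOH ⇌ CH3COO- + H+
Ka = x²/(0.7 − x) = 1.8 × 10^-5
Since Ka ≪ C₀, x ≈ √(Ka·C₀) = 3.55 × 10^-3 M.
pH = −log(3.55 × 10^-3) = 2.45

pH = 2.45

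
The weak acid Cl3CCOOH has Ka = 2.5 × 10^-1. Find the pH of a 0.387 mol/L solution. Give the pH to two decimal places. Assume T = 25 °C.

pH = 0.68

Cl3CCOOH ⇌ Cl3CCOO- + H+
Ka = [H+]²/(0.387 − [H+]) = 2.5 × 10^-1
The 5% rule fails; solving [H+]² + Ka·[H+] − Ka·C₀ = 0 exactly:
[H+] = (−Ka + √(Ka² + 4·Ka·C₀))/2 = 2.10 × 10^-1 M
pH = −log(2.10 × 10^-1) = 0.68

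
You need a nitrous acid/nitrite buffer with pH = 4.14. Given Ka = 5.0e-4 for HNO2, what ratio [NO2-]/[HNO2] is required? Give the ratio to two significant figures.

pKa = -log(5.0 × 10^-4) = 3.301
pH = pKa + log(r) ⇒ log(r) = 4.14 − 3.301 = +0.839
r = [NO2-]/[HNO2] = 10^(+0.839) = 6.9

ratio = 6.9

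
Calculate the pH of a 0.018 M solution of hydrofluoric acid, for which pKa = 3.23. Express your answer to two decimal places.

pH = 2.53

HF ⇌ F- + H+
Ka = 10^(−3.23) = 5.89 × 10^-4
From the ICE table, Ka = [H+]²/(0.018 − [H+]) = 5.89 × 10^-4.
Here C₀/Ka ≈ 30.6, so the small-[H+] approximation fails. Use the quadratic:
[H+] = [−0.000589 + √(0.000589² + 4.24e-05)]/2 = 2.97 × 10^-3 M
pH = −log[H+] = −log(2.97 × 10^-3) = 2.53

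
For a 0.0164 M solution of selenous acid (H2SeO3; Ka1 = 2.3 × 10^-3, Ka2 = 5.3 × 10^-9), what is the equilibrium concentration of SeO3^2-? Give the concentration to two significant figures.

5.3 × 10^-9 M

First ionization gives [H+] ≈ [HSeO3-] = 5.10 × 10^-3 M.
Second step: Ka2 = [H+][SeO3^2-]/[HSeO3-] ≈ [SeO3^2-] (since [H+] ≈ [HSeO3-]).
So [SeO3^2-] ≈ Ka2.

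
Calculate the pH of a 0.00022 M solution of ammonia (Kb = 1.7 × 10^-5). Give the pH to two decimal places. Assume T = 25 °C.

NH3 + H2O ⇌ NH4+ + OH-
Kb = [OH-]²/(0.00022 − [OH-]) = 1.7 × 10^-5
The 5% rule fails; solving [OH-]² + Kb·[OH-] − Kb·C₀ = 0 exactly:
[OH-] = [−1.7e-05 + √(1.7e-05² + 1.5e-08)]/2 = 5.32 × 10^-5 M
pOH = −log(5.32 × 10^-5) = 4.27; pH = 14.00 − 4.27 = 9.73

pH = 9.73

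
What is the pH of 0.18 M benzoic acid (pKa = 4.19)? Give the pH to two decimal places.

C6H5COOH ⇌ C6H5COO- + H+
Ka = 10^(−4.19) = 6.46 × 10^-5
From the ICE table, Ka = [H+]²/(0.18 − [H+]) = 6.46 × 10^-5.
Assume [H+] ≪ 0.18: [H+] ≈ √(6.46 × 10^-5 × 0.18) = 3.41 × 10^-3 M
pH = −log[H+] = −log(3.41 × 10^-3) = 2.47

pH = 2.47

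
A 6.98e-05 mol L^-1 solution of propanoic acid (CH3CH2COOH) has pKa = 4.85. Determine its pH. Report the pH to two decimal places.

pH = 4.60

CH3CH2COOH ⇌ CH3CH2COO- + H+
Ka = 10^(−4.85) = 1.41 × 10^-5
From the ICE table, Ka = [H+]²/(6.98e-05 − [H+]) = 1.41 × 10^-5.
Here C₀/Ka ≈ 4.95, so the small-[H+] approximation fails. Use the quadratic:
[H+] = [−1.41e-05 + √(1.41e-05² + 3.94e-09)]/2 = 2.51 × 10^-5 M
pH = −log(2.51 × 10^-5) = 4.60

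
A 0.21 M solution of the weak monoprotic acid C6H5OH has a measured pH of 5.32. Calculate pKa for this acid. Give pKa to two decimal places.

pKa = 9.96

[H+] = 10^(-5.32) = 4.79 × 10^-6 M
At equilibrium [HA] = 0.21 − 4.79 × 10^-6 = 2.10 × 10^-1 M
Ka = [H+][A-]/[HA] = (4.79 × 10^-6)² / 2.10 × 10^-1 = 1.09 × 10^-10
pKa = -log(1.09 × 10^-10) = 9.96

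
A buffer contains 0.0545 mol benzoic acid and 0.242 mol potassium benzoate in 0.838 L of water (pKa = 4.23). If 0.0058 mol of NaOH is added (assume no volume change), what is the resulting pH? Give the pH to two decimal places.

OH- converts C6H5COOH to C6H5COO-: C6H5COOH → 0.0487 mol, C6H5COO- → 0.248 mol.
pH = pKa + log([A⁻]/[HA]) = 4.23 + log(0.248/0.0487) = 4.23 +0.707

pH = 4.94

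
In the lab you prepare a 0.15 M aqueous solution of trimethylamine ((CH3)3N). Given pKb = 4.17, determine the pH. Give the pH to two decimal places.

pH = 11.50

(CH3)3N + H2O ⇌ (CH3)3NH+ + OH-
Kb = 10^(−4.17) = 6.76 × 10^-5
Kb = [OH-]²/(0.15 − [OH-]) = 6.76 × 10^-5
Assume [OH-] ≪ 0.15: [OH-] ≈ √(6.76 × 10^-5 × 0.15) = 3.18 × 10^-3 M
([OH-]/C₀ = 2.1% < 5%, so the approximation holds.)
pOH = 2.50, so pH = 14.00 − pOH = 11.50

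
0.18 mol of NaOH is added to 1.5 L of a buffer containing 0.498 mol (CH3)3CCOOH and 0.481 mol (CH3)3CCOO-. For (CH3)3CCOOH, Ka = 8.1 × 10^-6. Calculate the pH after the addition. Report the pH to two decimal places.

After neutralization: n((CH3)3CCOOH) = 0.318 mol, n((CH3)3CCOO-) = 0.661 mol.
pKa = −log(8.1 × 10^-6) = 5.092
pH = pKa + log([A⁻]/[HA]) = 5.092 + log(0.661/0.318) = 5.092 +0.318

pH = 5.41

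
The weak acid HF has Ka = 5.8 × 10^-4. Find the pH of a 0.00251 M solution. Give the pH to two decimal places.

HF ⇌ F- + H+
From the ICE table, Ka = [H+]²/(0.00251 − [H+]) = 5.8 × 10^-4.
[H+] is not negligible relative to C₀; solve [H+]² + 0.00058·[H+] − 1.46e-06 = 0.
[H+] = [−0.00058 + √(0.00058² + 5.82e-06)]/2 = 9.51 × 10^-4 M
pH = −log(9.51 × 10^-4) = 3.02

pH = 3.02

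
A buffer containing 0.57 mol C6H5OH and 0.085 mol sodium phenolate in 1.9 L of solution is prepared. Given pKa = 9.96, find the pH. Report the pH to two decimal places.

pH = 9.13

Using pH = pKa + log([base]/[acid]) with [base]/[acid] = 0.085/0.57:
pH = 9.96 + (-0.826) = 9.13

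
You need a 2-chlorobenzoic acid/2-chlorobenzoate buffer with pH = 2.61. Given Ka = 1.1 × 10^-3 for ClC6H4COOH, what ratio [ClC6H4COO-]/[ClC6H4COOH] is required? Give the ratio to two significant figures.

ratio = 0.45

pKa = -log(1.1 × 10^-3) = 2.959
pH = pKa + log(r) ⇒ log(r) = 2.61 − 2.959 = -0.349
r = [ClC6H4COO-]/[ClC6H4COOH] = 10^(-0.349) = 0.448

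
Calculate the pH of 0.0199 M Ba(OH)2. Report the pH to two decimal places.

Ba(OH)2 is a strong base (each formula unit releases 2 OH-); [OH-] = 0.0398 M.
pOH = -log(0.0398) = 1.40
pH = 14.00 - 1.40 = 12.60

pH = 12.60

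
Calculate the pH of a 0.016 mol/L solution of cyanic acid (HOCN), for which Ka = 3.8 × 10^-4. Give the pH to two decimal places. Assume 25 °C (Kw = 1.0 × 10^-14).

pH = 2.64

HOCN ⇌ OCN- + H+
From the ICE table, Ka = x²/(0.016 − x) = 3.8 × 10^-4.
Here C₀/Ka ≈ 42.1, so the small-x approximation fails. Use the quadratic:
x = (−Ka + √(Ka² + 4·Ka·C₀))/2 = 2.28 × 10^-3 M
pH = −log[H+] = −log(2.28 × 10^-3) = 2.64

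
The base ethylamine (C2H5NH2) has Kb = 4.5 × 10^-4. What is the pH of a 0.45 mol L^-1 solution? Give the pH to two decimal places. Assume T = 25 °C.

pH = 12.15

C2H5NH2 + H2O ⇌ C2H5NH3+ + OH-
Kb = [OH-]²/(0.45 − [OH-]) = 4.5 × 10^-4
Since Kb ≪ C₀, [OH-] ≈ √(Kb·C₀) = 1.42 × 10^-2 M.
([OH-]/C₀ = 3.2% < 5%, so the approximation holds.)
pOH = −log(1.42 × 10^-2) = 1.85; pH = 14.00 − 1.85 = 12.15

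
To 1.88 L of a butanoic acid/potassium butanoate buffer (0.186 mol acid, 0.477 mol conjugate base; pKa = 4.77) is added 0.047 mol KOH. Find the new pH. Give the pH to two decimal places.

After neutralization: n(CH3(CH2)2COOH) = 0.139 mol, n(CH3(CH2)2COO-) = 0.524 mol.
pH = pKa + log(n_CH3(CH2)2COO-/n_CH3(CH2)2COOH) = 4.77 + log(0.524/0.139) = 4.77 + (+0.576)

pH = 5.35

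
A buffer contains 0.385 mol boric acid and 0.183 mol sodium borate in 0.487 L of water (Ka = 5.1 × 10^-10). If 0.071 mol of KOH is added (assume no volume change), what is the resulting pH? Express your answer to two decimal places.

pH = 9.20

OH- converts B(OH)3 to B(OH)4-: B(OH)3 → 0.314 mol, B(OH)4- → 0.254 mol.
pKa = −log(5.1 × 10^-10) = 9.292
pH = pKa + log(n_B(OH)4-/n_B(OH)3) = 9.292 + log(0.254/0.314) = 9.292 + (-0.092)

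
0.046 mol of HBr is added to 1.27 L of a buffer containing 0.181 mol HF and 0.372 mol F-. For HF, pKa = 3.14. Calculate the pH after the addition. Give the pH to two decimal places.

pH = 3.30

Added H+ converts F- to HF: HF → 0.227 mol, F- → 0.326 mol.
pH = pKa + log([A⁻]/[HA]) = 3.14 + log(0.326/0.227) = 3.14 +0.157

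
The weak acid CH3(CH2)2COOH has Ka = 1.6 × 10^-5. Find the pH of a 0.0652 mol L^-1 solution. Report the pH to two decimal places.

CH3(CH2)2COOH ⇌ CH3(CH2)2COO- + H+
From the ICE table, Ka = x²/(0.0652 − x) = 1.6 × 10^-5.
Since Ka ≪ C₀, x ≈ √(Ka·C₀) = 1.02 × 10^-3 M.
Check: 1.6% ionized — well under 5%, approximation valid.
pH = −log(1.02 × 10^-3) = 2.99

pH = 2.99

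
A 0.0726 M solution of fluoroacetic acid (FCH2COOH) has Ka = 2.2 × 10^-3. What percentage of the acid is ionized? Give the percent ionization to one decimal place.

FCH2COOH ⇌ FCH2COO- + H+; let x = [H+] at equilibrium.
Solve x² + 0.0022x − 0.00016 = 0 → x = 1.16 × 10^-2 M
% ionization = x/C₀ × 100% = 1.16 × 10^-2/0.0726 × 100% = 16.0%

16.0%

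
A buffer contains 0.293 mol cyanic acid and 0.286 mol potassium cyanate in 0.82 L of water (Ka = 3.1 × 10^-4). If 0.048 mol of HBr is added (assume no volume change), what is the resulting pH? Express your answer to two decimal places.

pH = 3.35

After neutralization: n(HOCN) = 0.341 mol, n(OCN-) = 0.238 mol.
pKa = −log(3.1 × 10^-4) = 3.509
Henderson–Hasselbalch with mole ratio 0.238/0.341: pH = 3.509 + (-0.156)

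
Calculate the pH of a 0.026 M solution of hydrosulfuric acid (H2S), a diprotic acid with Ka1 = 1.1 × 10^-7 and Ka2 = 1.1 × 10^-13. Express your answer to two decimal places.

pH = 4.27

Since Ka1 ≫ Ka2, the first ionization dominates [H+].
Ka1 = x²/(0.026 − x) = 1.1 × 10^-7
x ≈ √(1.1 × 10^-7 × 0.026) = 5.35 × 10^-5 M
pH = −log(5.35 × 10^-5) = 4.27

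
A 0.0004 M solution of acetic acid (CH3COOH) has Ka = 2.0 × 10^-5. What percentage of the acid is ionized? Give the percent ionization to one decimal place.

CH3COOH ⇌ CH3COO- + H+; let x = [H+] at equilibrium.
Solve x² + 2e-05x − 8e-09 = 0 → x = 8.00 × 10^-5 M
% ionization = x/C₀ × 100% = 8.00 × 10^-5/0.0004 × 100% = 20.0%

20.0%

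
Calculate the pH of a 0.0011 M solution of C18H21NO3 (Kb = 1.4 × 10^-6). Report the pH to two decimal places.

pH = 9.59

C18H21NO3 + H2O ⇌ C18H22NO3+ + OH-
From the ICE table, Kb = x²/(0.0011 − x) = 1.4 × 10^-6.
Since Kb ≪ C₀, x ≈ √(Kb·C₀) = 3.92 × 10^-5 M.
pOH = 4.41, so pH = 14.00 − pOH = 9.59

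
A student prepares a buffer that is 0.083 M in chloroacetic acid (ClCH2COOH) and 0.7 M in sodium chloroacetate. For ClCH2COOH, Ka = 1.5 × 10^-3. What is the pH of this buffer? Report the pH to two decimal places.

pKa = −log(1.5 × 10^-3) = 2.824
Using pH = pKa + log([base]/[acid]) with [base]/[acid] = 0.7/0.083:
pH = 2.824 + (+0.926) = 3.75

pH = 3.75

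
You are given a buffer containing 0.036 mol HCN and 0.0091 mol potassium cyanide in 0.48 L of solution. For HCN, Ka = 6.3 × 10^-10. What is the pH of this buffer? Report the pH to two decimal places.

pKa = −log(6.3 × 10^-10) = 9.201
Using pH = pKa + log([base]/[acid]) with [base]/[acid] = 0.0091/0.036:
pH = 9.201 + (-0.597) = 8.60

pH = 8.60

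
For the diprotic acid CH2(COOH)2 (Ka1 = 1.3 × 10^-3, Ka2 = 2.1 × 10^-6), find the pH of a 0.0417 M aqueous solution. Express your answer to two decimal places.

pH = 2.17

Ka1 ≫ Ka2, so treat the first dissociation as the only significant source of H+.
Ka1 = x²/(0.0417 − x) = 1.3 × 10^-3
Solving the quadratic: x = (−Ka1 + √(Ka1² + 4·Ka1·C₀))/2 = 6.74 × 10^-3 M
pH = −log(6.74 × 10^-3) = 2.17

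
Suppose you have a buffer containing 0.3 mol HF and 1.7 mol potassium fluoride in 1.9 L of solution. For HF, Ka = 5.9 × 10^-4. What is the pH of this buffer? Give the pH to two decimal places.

pH = 3.98

pKa = −log(5.9 × 10^-4) = 3.229
Using pH = pKa + log([base]/[acid]) with [base]/[acid] = 1.7/0.3:
pH = 3.229 + (+0.753) = 3.98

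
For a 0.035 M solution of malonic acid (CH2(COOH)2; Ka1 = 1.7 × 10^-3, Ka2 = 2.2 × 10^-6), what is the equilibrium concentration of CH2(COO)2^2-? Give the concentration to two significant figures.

First ionization gives [H+] ≈ [CH2(COOH)COO-] = 6.91 × 10^-3 M.
Second step: Ka2 = [H+][CH2(COO)2^2-]/[CH2(COOH)COO-] ≈ [CH2(COO)2^2-] (since [H+] ≈ [CH2(COOH)COO-]).
So [CH2(COO)2^2-] ≈ Ka2.

2.2 × 10^-6 M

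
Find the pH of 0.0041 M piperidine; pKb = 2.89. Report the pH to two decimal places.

C5H10NH + H2O ⇌ C5H10NH2+ + OH-
Kb = 10^(−2.89) = 1.29 × 10^-3
Let x = [OH-] at equilibrium. Kb = x²/(0.0041 − x).
x is not negligible relative to C₀; solve x² + 0.00129·x − 5.29e-06 = 0.
x = (−Kb + √(Kb² + 4·Kb·C₀))/2 = 1.74 × 10^-3 M
pOH = 2.76, so pH = 14.00 − pOH = 11.24

pH = 11.24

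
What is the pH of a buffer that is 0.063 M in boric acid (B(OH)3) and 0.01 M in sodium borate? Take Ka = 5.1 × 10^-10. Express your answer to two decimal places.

pH = 8.49

pKa = −log(5.1 × 10^-10) = 9.292
Using pH = pKa + log([base]/[acid]) with [base]/[acid] = 0.01/0.063:
pH = 9.292 + (-0.799) = 8.49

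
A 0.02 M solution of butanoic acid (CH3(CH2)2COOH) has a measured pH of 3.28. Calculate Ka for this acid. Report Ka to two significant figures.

[H+] = 10^(-3.28) = 5.25 × 10^-4 M
At equilibrium [HA] = 0.02 − 5.25 × 10^-4 = 1.95 × 10^-2 M
Ka = [H+][A-]/[HA] = (5.25 × 10^-4)² / 1.95 × 10^-2 = 1.4 × 10^-5

Ka = 1.4 × 10^-5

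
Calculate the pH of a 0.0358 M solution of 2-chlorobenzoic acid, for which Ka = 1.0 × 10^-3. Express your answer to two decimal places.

pH = 2.26

ClC6H4COOH ⇌ ClC6H4COO- + H+
Let x = [H+] at equilibrium. Ka = x²/(0.0358 − x).
x is not negligible relative to C₀; solve x² + 0.001·x − 3.58e-05 = 0.
x = (−Ka + √(Ka² + 4·Ka·C₀))/2 = 5.50 × 10^-3 M
pH = −log[H+] = −log(5.50 × 10^-3) = 2.26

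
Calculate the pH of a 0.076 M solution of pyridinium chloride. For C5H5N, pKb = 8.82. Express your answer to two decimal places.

pH = 3.15

C5H5NH+ is the conjugate acid of the weak base C5H5N.
Kb = 10^(−8.82) = 1.51 × 10^-9
Ka = Kw/Kb = 1.0×10^-14 / 1.51 × 10^-9 = 6.62 × 10^-6
From the ICE table, Ka = [H+]²/(0.076 − [H+]) = 6.62 × 10^-6.
Assume [H+] ≪ 0.076: [H+] ≈ √(6.62 × 10^-6 × 0.076) = 7.09 × 10^-4 M
([H+]/C₀ = 0.93% < 5%, so the approximation holds.)
pH = −log[H+] = −log(7.09 × 10^-4) = 3.15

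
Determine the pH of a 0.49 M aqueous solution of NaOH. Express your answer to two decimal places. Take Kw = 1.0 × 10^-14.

NaOH is a strong base; [OH-] = 0.49 M.
pOH = -log(0.49) = 0.31
pH = 14.00 - 0.31 = 13.69

pH = 13.69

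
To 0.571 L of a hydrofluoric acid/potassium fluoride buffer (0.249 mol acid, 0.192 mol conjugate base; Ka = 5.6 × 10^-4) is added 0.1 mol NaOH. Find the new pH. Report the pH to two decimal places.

pH = 3.54

After neutralization: n(HF) = 0.149 mol, n(F-) = 0.292 mol.
pKa = −log(5.6 × 10^-4) = 3.252
Henderson–Hasselbalch with mole ratio 0.292/0.149: pH = 3.252 + (+0.292)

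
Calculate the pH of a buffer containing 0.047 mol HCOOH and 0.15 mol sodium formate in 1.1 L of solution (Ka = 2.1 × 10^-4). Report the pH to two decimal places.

pH = 4.18

pKa = −log(2.1 × 10^-4) = 3.678
Henderson–Hasselbalch: pH = pKa + log([HCOO-]/[HCOOH]) = 3.678 + log(0.15/0.047)
pH = 3.678 + (+0.504) = 4.18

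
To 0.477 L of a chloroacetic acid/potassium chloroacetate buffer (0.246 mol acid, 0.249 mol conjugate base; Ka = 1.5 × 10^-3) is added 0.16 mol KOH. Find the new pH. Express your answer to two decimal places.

pH = 3.50

OH- converts ClCH2COOH to ClCH2COO-: ClCH2COOH → 0.086 mol, ClCH2COO- → 0.409 mol.
pKa = −log(1.5 × 10^-3) = 2.824
Henderson–Hasselbalch with mole ratio 0.409/0.086: pH = 2.824 + (+0.677)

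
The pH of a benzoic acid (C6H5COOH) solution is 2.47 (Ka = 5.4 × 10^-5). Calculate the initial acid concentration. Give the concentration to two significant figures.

C₀ = 2.2 × 10^-1 M

[H+] = 10^(-2.47) = 3.39 × 10^-3 M = x
Ka = x²/(C₀ − x) ⇒ C₀ = x + x²/Ka
C₀ = 3.39 × 10^-3 + (3.39 × 10^-3)²/(5.4 × 10^-5) = 2.16 × 10^-1 M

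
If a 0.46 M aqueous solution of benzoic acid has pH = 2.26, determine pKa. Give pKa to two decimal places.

[H+] = 10^(-2.26) = 5.50 × 10^-3 M
At equilibrium [HA] = 0.46 − 5.50 × 10^-3 = 4.55 × 10^-1 M
Ka = [H+][A-]/[HA] = (5.50 × 10^-3)² / 4.55 × 10^-1 = 6.65 × 10^-5
pKa = -log(6.65 × 10^-5) = 4.18

pKa = 4.18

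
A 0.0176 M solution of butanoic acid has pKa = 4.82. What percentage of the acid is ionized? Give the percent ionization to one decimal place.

2.9%

CH3(CH2)2COOH ⇌ CH3(CH2)2COO- + H+; let x = [H+] at equilibrium.
Ka = 10^(−4.82) = 1.51 × 10^-5
x ≈ √(Ka·C₀) = √(1.51 × 10^-5 × 0.0176) = 5.16 × 10^-4 M
Fraction ionized = 5.16 × 10^-4 / 0.0176 = 0.0293 → 2.9%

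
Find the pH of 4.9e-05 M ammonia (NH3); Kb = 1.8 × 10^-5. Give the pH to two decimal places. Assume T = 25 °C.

pH = 9.34

NH3 + H2O ⇌ NH4+ + OH-
Kb = x²/(4.9e-05 − x) = 1.8 × 10^-5
Here C₀/Kb ≈ 2.72, so the small-x approximation fails. Use the quadratic:
x = [−1.8e-05 + √(1.8e-05² + 3.53e-09)]/2 = 2.20 × 10^-5 M
pOH = −log(2.20 × 10^-5) = 4.66; pH = 14.00 − 4.66 = 9.34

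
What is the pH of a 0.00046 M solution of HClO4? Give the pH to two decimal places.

pH = 3.34

HClO4 is a strong acid and dissociates completely, so [H+] = 0.00046 M.
pH = -log(0.00046) = 3.34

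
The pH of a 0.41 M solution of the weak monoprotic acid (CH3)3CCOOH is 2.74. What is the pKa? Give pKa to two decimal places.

[H+] = 10^(-2.74) = 1.82 × 10^-3 M
At equilibrium [HA] = 0.41 − 1.82 × 10^-3 = 4.08 × 10^-1 M
Ka = [H+][A-]/[HA] = (1.82 × 10^-3)² / 4.08 × 10^-1 = 8.12 × 10^-6
pKa = -log(8.12 × 10^-6) = 5.09

pKa = 5.09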